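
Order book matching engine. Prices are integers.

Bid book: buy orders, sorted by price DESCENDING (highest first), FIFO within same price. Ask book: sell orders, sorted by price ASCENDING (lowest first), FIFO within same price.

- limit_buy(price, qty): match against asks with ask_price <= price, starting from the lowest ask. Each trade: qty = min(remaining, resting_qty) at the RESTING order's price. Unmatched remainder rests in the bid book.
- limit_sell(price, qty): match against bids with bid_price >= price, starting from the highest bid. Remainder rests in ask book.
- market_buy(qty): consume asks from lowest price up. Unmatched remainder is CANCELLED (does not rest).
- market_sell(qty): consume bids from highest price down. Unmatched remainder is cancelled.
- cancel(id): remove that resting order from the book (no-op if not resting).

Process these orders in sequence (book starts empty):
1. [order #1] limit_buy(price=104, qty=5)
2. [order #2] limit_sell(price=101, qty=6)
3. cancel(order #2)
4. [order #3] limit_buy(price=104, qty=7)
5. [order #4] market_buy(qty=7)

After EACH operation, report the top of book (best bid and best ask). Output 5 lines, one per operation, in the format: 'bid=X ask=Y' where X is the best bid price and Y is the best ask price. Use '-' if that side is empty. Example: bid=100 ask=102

Answer: bid=104 ask=-
bid=- ask=101
bid=- ask=-
bid=104 ask=-
bid=104 ask=-

Derivation:
After op 1 [order #1] limit_buy(price=104, qty=5): fills=none; bids=[#1:5@104] asks=[-]
After op 2 [order #2] limit_sell(price=101, qty=6): fills=#1x#2:5@104; bids=[-] asks=[#2:1@101]
After op 3 cancel(order #2): fills=none; bids=[-] asks=[-]
After op 4 [order #3] limit_buy(price=104, qty=7): fills=none; bids=[#3:7@104] asks=[-]
After op 5 [order #4] market_buy(qty=7): fills=none; bids=[#3:7@104] asks=[-]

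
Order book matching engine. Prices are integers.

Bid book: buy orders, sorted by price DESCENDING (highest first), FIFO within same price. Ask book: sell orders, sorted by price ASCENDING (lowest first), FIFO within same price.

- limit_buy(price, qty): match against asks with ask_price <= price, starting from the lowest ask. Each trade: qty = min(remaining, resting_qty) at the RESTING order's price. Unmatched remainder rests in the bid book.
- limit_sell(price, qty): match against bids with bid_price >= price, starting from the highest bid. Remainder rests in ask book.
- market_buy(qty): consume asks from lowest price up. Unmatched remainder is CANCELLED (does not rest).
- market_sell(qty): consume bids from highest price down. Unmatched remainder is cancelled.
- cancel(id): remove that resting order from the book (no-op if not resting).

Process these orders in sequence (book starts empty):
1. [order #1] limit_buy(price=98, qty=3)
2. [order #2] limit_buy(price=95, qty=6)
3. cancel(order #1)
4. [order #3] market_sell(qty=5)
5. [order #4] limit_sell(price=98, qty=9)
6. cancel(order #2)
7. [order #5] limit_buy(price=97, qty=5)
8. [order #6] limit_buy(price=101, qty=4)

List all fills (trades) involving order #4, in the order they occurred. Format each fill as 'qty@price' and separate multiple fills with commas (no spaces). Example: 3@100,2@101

Answer: 4@98

Derivation:
After op 1 [order #1] limit_buy(price=98, qty=3): fills=none; bids=[#1:3@98] asks=[-]
After op 2 [order #2] limit_buy(price=95, qty=6): fills=none; bids=[#1:3@98 #2:6@95] asks=[-]
After op 3 cancel(order #1): fills=none; bids=[#2:6@95] asks=[-]
After op 4 [order #3] market_sell(qty=5): fills=#2x#3:5@95; bids=[#2:1@95] asks=[-]
After op 5 [order #4] limit_sell(price=98, qty=9): fills=none; bids=[#2:1@95] asks=[#4:9@98]
After op 6 cancel(order #2): fills=none; bids=[-] asks=[#4:9@98]
After op 7 [order #5] limit_buy(price=97, qty=5): fills=none; bids=[#5:5@97] asks=[#4:9@98]
After op 8 [order #6] limit_buy(price=101, qty=4): fills=#6x#4:4@98; bids=[#5:5@97] asks=[#4:5@98]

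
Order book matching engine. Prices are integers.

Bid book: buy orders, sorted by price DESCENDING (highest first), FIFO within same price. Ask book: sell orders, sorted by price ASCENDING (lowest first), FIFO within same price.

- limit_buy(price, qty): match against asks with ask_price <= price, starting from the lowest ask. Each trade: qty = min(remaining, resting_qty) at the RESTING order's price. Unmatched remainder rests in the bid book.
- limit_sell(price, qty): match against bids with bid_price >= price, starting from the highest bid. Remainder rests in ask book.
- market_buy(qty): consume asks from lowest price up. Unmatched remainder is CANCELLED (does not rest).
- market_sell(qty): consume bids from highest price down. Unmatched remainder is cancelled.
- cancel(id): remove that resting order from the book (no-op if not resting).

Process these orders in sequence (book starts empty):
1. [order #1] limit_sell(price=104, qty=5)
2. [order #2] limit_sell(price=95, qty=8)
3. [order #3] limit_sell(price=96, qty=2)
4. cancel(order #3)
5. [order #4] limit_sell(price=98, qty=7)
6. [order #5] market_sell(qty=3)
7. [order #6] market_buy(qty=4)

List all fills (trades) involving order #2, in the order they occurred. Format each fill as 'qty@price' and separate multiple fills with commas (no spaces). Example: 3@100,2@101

Answer: 4@95

Derivation:
After op 1 [order #1] limit_sell(price=104, qty=5): fills=none; bids=[-] asks=[#1:5@104]
After op 2 [order #2] limit_sell(price=95, qty=8): fills=none; bids=[-] asks=[#2:8@95 #1:5@104]
After op 3 [order #3] limit_sell(price=96, qty=2): fills=none; bids=[-] asks=[#2:8@95 #3:2@96 #1:5@104]
After op 4 cancel(order #3): fills=none; bids=[-] asks=[#2:8@95 #1:5@104]
After op 5 [order #4] limit_sell(price=98, qty=7): fills=none; bids=[-] asks=[#2:8@95 #4:7@98 #1:5@104]
After op 6 [order #5] market_sell(qty=3): fills=none; bids=[-] asks=[#2:8@95 #4:7@98 #1:5@104]
After op 7 [order #6] market_buy(qty=4): fills=#6x#2:4@95; bids=[-] asks=[#2:4@95 #4:7@98 #1:5@104]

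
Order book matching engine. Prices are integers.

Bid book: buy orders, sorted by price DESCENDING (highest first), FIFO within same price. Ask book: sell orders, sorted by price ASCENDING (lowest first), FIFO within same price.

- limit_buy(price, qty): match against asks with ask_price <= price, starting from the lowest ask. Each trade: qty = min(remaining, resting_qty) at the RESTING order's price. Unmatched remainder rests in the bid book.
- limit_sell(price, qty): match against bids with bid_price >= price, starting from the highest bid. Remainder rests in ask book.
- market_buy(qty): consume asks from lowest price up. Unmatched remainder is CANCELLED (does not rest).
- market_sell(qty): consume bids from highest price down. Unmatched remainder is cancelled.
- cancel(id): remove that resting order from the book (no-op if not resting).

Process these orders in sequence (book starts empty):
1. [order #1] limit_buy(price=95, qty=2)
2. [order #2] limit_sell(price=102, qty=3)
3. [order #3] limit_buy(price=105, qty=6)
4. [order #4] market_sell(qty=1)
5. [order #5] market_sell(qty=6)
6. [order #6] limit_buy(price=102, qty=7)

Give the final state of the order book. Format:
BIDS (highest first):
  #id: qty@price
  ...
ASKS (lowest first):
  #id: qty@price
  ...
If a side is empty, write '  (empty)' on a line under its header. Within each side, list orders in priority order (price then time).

After op 1 [order #1] limit_buy(price=95, qty=2): fills=none; bids=[#1:2@95] asks=[-]
After op 2 [order #2] limit_sell(price=102, qty=3): fills=none; bids=[#1:2@95] asks=[#2:3@102]
After op 3 [order #3] limit_buy(price=105, qty=6): fills=#3x#2:3@102; bids=[#3:3@105 #1:2@95] asks=[-]
After op 4 [order #4] market_sell(qty=1): fills=#3x#4:1@105; bids=[#3:2@105 #1:2@95] asks=[-]
After op 5 [order #5] market_sell(qty=6): fills=#3x#5:2@105 #1x#5:2@95; bids=[-] asks=[-]
After op 6 [order #6] limit_buy(price=102, qty=7): fills=none; bids=[#6:7@102] asks=[-]

Answer: BIDS (highest first):
  #6: 7@102
ASKS (lowest first):
  (empty)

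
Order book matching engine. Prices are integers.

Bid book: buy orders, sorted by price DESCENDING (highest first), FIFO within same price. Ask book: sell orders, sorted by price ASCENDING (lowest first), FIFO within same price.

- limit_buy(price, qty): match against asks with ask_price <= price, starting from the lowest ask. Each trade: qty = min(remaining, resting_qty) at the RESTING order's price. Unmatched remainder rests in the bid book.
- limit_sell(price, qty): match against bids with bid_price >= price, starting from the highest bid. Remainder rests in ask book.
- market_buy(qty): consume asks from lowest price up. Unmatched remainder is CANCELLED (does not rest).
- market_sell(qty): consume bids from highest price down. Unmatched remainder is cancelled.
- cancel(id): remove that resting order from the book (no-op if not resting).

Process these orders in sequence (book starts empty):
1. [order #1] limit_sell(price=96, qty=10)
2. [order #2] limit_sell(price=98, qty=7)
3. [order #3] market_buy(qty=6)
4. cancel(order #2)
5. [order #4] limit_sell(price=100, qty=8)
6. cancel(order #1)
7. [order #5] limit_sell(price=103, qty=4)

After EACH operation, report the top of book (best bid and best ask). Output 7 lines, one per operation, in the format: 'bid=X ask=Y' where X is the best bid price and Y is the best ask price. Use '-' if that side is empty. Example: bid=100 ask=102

After op 1 [order #1] limit_sell(price=96, qty=10): fills=none; bids=[-] asks=[#1:10@96]
After op 2 [order #2] limit_sell(price=98, qty=7): fills=none; bids=[-] asks=[#1:10@96 #2:7@98]
After op 3 [order #3] market_buy(qty=6): fills=#3x#1:6@96; bids=[-] asks=[#1:4@96 #2:7@98]
After op 4 cancel(order #2): fills=none; bids=[-] asks=[#1:4@96]
After op 5 [order #4] limit_sell(price=100, qty=8): fills=none; bids=[-] asks=[#1:4@96 #4:8@100]
After op 6 cancel(order #1): fills=none; bids=[-] asks=[#4:8@100]
After op 7 [order #5] limit_sell(price=103, qty=4): fills=none; bids=[-] asks=[#4:8@100 #5:4@103]

Answer: bid=- ask=96
bid=- ask=96
bid=- ask=96
bid=- ask=96
bid=- ask=96
bid=- ask=100
bid=- ask=100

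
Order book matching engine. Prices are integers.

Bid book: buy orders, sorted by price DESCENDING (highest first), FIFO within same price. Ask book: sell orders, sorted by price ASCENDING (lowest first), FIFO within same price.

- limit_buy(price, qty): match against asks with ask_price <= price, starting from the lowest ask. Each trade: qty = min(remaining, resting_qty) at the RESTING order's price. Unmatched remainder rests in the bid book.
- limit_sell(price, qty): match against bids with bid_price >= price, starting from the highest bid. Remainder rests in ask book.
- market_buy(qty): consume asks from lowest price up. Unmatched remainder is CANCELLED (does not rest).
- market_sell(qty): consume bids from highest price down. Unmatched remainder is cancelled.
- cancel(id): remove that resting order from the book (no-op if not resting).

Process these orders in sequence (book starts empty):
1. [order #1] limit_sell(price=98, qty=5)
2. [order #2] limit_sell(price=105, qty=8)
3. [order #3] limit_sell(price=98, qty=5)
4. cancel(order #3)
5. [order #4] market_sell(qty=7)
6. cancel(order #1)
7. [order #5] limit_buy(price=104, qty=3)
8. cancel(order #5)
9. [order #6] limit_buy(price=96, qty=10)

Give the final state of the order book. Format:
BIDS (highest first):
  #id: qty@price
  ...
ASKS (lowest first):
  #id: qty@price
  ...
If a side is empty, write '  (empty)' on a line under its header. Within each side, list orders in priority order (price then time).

After op 1 [order #1] limit_sell(price=98, qty=5): fills=none; bids=[-] asks=[#1:5@98]
After op 2 [order #2] limit_sell(price=105, qty=8): fills=none; bids=[-] asks=[#1:5@98 #2:8@105]
After op 3 [order #3] limit_sell(price=98, qty=5): fills=none; bids=[-] asks=[#1:5@98 #3:5@98 #2:8@105]
After op 4 cancel(order #3): fills=none; bids=[-] asks=[#1:5@98 #2:8@105]
After op 5 [order #4] market_sell(qty=7): fills=none; bids=[-] asks=[#1:5@98 #2:8@105]
After op 6 cancel(order #1): fills=none; bids=[-] asks=[#2:8@105]
After op 7 [order #5] limit_buy(price=104, qty=3): fills=none; bids=[#5:3@104] asks=[#2:8@105]
After op 8 cancel(order #5): fills=none; bids=[-] asks=[#2:8@105]
After op 9 [order #6] limit_buy(price=96, qty=10): fills=none; bids=[#6:10@96] asks=[#2:8@105]

Answer: BIDS (highest first):
  #6: 10@96
ASKS (lowest first):
  #2: 8@105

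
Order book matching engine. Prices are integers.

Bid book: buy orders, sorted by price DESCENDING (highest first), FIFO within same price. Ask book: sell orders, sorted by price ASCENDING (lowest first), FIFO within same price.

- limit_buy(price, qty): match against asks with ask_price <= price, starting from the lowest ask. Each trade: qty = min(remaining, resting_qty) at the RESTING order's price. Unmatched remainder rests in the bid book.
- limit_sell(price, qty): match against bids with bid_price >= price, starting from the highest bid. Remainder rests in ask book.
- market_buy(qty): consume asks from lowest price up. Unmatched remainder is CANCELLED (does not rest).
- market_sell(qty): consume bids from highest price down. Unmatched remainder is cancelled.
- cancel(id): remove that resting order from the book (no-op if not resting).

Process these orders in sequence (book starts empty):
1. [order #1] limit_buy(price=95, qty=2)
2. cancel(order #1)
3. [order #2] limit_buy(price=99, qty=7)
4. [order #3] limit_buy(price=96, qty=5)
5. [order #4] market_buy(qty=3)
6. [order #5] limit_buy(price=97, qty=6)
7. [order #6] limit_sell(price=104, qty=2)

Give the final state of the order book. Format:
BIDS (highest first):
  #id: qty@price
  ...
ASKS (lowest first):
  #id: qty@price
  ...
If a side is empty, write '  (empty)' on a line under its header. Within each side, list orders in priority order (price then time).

After op 1 [order #1] limit_buy(price=95, qty=2): fills=none; bids=[#1:2@95] asks=[-]
After op 2 cancel(order #1): fills=none; bids=[-] asks=[-]
After op 3 [order #2] limit_buy(price=99, qty=7): fills=none; bids=[#2:7@99] asks=[-]
After op 4 [order #3] limit_buy(price=96, qty=5): fills=none; bids=[#2:7@99 #3:5@96] asks=[-]
After op 5 [order #4] market_buy(qty=3): fills=none; bids=[#2:7@99 #3:5@96] asks=[-]
After op 6 [order #5] limit_buy(price=97, qty=6): fills=none; bids=[#2:7@99 #5:6@97 #3:5@96] asks=[-]
After op 7 [order #6] limit_sell(price=104, qty=2): fills=none; bids=[#2:7@99 #5:6@97 #3:5@96] asks=[#6:2@104]

Answer: BIDS (highest first):
  #2: 7@99
  #5: 6@97
  #3: 5@96
ASKS (lowest first):
  #6: 2@104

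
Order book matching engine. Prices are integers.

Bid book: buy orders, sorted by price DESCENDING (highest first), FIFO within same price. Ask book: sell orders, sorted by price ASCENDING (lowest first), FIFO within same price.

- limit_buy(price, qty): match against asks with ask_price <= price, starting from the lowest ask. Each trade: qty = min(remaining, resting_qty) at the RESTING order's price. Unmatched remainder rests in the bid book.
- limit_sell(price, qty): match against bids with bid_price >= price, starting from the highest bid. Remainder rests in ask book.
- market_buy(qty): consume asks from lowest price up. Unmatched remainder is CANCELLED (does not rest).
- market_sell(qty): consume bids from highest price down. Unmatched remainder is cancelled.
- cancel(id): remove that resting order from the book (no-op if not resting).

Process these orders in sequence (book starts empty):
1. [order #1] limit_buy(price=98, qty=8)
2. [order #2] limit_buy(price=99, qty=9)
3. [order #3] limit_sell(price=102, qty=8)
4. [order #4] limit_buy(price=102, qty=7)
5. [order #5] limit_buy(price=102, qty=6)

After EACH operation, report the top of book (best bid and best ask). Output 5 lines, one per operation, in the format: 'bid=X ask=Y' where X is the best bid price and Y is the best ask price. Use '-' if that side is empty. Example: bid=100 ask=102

Answer: bid=98 ask=-
bid=99 ask=-
bid=99 ask=102
bid=99 ask=102
bid=102 ask=-

Derivation:
After op 1 [order #1] limit_buy(price=98, qty=8): fills=none; bids=[#1:8@98] asks=[-]
After op 2 [order #2] limit_buy(price=99, qty=9): fills=none; bids=[#2:9@99 #1:8@98] asks=[-]
After op 3 [order #3] limit_sell(price=102, qty=8): fills=none; bids=[#2:9@99 #1:8@98] asks=[#3:8@102]
After op 4 [order #4] limit_buy(price=102, qty=7): fills=#4x#3:7@102; bids=[#2:9@99 #1:8@98] asks=[#3:1@102]
After op 5 [order #5] limit_buy(price=102, qty=6): fills=#5x#3:1@102; bids=[#5:5@102 #2:9@99 #1:8@98] asks=[-]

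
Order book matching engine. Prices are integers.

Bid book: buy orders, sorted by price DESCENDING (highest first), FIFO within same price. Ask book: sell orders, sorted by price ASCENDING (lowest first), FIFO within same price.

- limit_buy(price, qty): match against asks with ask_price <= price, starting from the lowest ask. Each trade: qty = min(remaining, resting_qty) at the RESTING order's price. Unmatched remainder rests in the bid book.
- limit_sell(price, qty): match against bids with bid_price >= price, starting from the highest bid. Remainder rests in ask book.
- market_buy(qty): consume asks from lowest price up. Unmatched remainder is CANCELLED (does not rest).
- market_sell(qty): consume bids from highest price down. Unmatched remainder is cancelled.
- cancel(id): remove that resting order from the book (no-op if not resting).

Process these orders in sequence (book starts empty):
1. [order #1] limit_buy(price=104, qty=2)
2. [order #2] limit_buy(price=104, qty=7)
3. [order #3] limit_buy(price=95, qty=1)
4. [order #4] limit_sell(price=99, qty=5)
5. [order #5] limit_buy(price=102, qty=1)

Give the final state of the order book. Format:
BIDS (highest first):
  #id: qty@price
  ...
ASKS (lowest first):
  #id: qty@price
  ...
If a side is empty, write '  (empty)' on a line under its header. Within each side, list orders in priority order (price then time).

Answer: BIDS (highest first):
  #2: 4@104
  #5: 1@102
  #3: 1@95
ASKS (lowest first):
  (empty)

Derivation:
After op 1 [order #1] limit_buy(price=104, qty=2): fills=none; bids=[#1:2@104] asks=[-]
After op 2 [order #2] limit_buy(price=104, qty=7): fills=none; bids=[#1:2@104 #2:7@104] asks=[-]
After op 3 [order #3] limit_buy(price=95, qty=1): fills=none; bids=[#1:2@104 #2:7@104 #3:1@95] asks=[-]
After op 4 [order #4] limit_sell(price=99, qty=5): fills=#1x#4:2@104 #2x#4:3@104; bids=[#2:4@104 #3:1@95] asks=[-]
After op 5 [order #5] limit_buy(price=102, qty=1): fills=none; bids=[#2:4@104 #5:1@102 #3:1@95] asks=[-]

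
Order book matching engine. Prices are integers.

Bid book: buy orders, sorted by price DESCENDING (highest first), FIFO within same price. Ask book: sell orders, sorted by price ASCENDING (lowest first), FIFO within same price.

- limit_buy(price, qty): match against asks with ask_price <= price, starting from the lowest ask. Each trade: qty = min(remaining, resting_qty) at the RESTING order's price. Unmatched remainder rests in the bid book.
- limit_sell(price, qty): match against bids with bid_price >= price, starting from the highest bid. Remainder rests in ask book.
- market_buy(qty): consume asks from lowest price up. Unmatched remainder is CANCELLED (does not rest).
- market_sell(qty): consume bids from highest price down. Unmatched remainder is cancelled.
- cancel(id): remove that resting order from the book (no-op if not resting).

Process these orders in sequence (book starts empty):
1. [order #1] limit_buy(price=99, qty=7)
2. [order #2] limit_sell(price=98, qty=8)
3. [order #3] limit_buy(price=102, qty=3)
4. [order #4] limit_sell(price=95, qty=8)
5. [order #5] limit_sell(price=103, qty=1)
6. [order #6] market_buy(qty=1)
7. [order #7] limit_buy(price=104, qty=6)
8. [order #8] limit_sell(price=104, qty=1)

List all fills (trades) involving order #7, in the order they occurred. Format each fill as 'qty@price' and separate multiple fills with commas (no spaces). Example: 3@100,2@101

Answer: 5@95,1@103

Derivation:
After op 1 [order #1] limit_buy(price=99, qty=7): fills=none; bids=[#1:7@99] asks=[-]
After op 2 [order #2] limit_sell(price=98, qty=8): fills=#1x#2:7@99; bids=[-] asks=[#2:1@98]
After op 3 [order #3] limit_buy(price=102, qty=3): fills=#3x#2:1@98; bids=[#3:2@102] asks=[-]
After op 4 [order #4] limit_sell(price=95, qty=8): fills=#3x#4:2@102; bids=[-] asks=[#4:6@95]
After op 5 [order #5] limit_sell(price=103, qty=1): fills=none; bids=[-] asks=[#4:6@95 #5:1@103]
After op 6 [order #6] market_buy(qty=1): fills=#6x#4:1@95; bids=[-] asks=[#4:5@95 #5:1@103]
After op 7 [order #7] limit_buy(price=104, qty=6): fills=#7x#4:5@95 #7x#5:1@103; bids=[-] asks=[-]
After op 8 [order #8] limit_sell(price=104, qty=1): fills=none; bids=[-] asks=[#8:1@104]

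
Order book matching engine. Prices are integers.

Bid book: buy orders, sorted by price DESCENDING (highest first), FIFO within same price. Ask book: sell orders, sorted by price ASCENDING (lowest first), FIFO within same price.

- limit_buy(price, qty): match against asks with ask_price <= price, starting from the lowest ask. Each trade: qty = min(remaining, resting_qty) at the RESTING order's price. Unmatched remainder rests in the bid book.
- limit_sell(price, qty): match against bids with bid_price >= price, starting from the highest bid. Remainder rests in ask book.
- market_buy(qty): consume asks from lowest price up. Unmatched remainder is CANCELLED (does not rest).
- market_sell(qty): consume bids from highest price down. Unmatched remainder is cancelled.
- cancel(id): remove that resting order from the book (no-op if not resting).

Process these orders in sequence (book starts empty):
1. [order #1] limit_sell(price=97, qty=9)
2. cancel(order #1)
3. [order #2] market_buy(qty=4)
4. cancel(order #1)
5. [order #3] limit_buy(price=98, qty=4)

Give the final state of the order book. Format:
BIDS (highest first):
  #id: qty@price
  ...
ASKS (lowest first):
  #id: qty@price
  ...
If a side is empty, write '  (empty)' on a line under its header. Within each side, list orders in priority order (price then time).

Answer: BIDS (highest first):
  #3: 4@98
ASKS (lowest first):
  (empty)

Derivation:
After op 1 [order #1] limit_sell(price=97, qty=9): fills=none; bids=[-] asks=[#1:9@97]
After op 2 cancel(order #1): fills=none; bids=[-] asks=[-]
After op 3 [order #2] market_buy(qty=4): fills=none; bids=[-] asks=[-]
After op 4 cancel(order #1): fills=none; bids=[-] asks=[-]
After op 5 [order #3] limit_buy(price=98, qty=4): fills=none; bids=[#3:4@98] asks=[-]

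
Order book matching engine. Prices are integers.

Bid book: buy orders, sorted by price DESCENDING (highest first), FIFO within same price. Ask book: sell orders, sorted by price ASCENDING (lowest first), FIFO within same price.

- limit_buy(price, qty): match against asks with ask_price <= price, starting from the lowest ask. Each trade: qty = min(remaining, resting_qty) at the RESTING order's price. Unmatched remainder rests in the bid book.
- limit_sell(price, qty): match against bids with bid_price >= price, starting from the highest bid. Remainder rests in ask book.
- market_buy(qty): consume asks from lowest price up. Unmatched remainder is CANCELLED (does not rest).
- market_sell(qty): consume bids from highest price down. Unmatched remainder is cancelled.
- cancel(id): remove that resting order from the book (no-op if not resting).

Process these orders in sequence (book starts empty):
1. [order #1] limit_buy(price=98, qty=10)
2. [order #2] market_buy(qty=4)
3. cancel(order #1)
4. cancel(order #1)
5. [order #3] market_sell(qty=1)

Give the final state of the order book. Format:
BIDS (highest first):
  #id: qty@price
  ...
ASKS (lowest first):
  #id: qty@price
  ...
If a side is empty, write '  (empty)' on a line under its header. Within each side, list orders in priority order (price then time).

After op 1 [order #1] limit_buy(price=98, qty=10): fills=none; bids=[#1:10@98] asks=[-]
After op 2 [order #2] market_buy(qty=4): fills=none; bids=[#1:10@98] asks=[-]
After op 3 cancel(order #1): fills=none; bids=[-] asks=[-]
After op 4 cancel(order #1): fills=none; bids=[-] asks=[-]
After op 5 [order #3] market_sell(qty=1): fills=none; bids=[-] asks=[-]

Answer: BIDS (highest first):
  (empty)
ASKS (lowest first):
  (empty)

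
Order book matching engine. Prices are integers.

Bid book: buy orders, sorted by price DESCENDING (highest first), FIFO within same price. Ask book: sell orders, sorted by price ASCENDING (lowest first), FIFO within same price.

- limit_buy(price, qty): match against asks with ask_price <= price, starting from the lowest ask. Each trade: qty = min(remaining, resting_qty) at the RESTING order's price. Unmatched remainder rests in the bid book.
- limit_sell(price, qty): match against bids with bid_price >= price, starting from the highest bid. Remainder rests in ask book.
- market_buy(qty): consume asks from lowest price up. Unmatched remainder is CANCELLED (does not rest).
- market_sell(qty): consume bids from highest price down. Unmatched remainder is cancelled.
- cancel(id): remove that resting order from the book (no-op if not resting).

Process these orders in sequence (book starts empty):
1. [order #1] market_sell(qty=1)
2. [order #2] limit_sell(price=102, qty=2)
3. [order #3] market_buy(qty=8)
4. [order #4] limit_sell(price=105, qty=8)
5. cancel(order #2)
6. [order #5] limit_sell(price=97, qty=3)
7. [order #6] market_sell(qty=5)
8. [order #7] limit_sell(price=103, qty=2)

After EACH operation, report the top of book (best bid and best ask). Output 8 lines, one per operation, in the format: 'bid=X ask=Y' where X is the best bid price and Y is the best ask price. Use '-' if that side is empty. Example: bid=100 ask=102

After op 1 [order #1] market_sell(qty=1): fills=none; bids=[-] asks=[-]
After op 2 [order #2] limit_sell(price=102, qty=2): fills=none; bids=[-] asks=[#2:2@102]
After op 3 [order #3] market_buy(qty=8): fills=#3x#2:2@102; bids=[-] asks=[-]
After op 4 [order #4] limit_sell(price=105, qty=8): fills=none; bids=[-] asks=[#4:8@105]
After op 5 cancel(order #2): fills=none; bids=[-] asks=[#4:8@105]
After op 6 [order #5] limit_sell(price=97, qty=3): fills=none; bids=[-] asks=[#5:3@97 #4:8@105]
After op 7 [order #6] market_sell(qty=5): fills=none; bids=[-] asks=[#5:3@97 #4:8@105]
After op 8 [order #7] limit_sell(price=103, qty=2): fills=none; bids=[-] asks=[#5:3@97 #7:2@103 #4:8@105]

Answer: bid=- ask=-
bid=- ask=102
bid=- ask=-
bid=- ask=105
bid=- ask=105
bid=- ask=97
bid=- ask=97
bid=- ask=97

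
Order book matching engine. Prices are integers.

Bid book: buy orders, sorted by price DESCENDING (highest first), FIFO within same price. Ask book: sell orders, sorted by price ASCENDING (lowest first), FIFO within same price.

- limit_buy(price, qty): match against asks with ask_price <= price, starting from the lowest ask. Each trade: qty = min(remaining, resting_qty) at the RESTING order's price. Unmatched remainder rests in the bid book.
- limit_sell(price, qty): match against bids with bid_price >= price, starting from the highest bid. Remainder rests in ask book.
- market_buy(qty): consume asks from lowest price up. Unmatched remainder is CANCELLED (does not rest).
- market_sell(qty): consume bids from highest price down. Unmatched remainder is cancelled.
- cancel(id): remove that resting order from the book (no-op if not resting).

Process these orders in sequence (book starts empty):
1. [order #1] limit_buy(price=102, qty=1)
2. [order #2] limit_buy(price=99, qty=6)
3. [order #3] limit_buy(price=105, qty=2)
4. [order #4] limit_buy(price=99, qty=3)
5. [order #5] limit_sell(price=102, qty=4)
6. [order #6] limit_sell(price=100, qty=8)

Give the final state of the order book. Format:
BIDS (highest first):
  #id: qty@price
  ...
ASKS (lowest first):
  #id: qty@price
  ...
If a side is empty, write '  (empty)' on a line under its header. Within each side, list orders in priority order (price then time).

Answer: BIDS (highest first):
  #2: 6@99
  #4: 3@99
ASKS (lowest first):
  #6: 8@100
  #5: 1@102

Derivation:
After op 1 [order #1] limit_buy(price=102, qty=1): fills=none; bids=[#1:1@102] asks=[-]
After op 2 [order #2] limit_buy(price=99, qty=6): fills=none; bids=[#1:1@102 #2:6@99] asks=[-]
After op 3 [order #3] limit_buy(price=105, qty=2): fills=none; bids=[#3:2@105 #1:1@102 #2:6@99] asks=[-]
After op 4 [order #4] limit_buy(price=99, qty=3): fills=none; bids=[#3:2@105 #1:1@102 #2:6@99 #4:3@99] asks=[-]
After op 5 [order #5] limit_sell(price=102, qty=4): fills=#3x#5:2@105 #1x#5:1@102; bids=[#2:6@99 #4:3@99] asks=[#5:1@102]
After op 6 [order #6] limit_sell(price=100, qty=8): fills=none; bids=[#2:6@99 #4:3@99] asks=[#6:8@100 #5:1@102]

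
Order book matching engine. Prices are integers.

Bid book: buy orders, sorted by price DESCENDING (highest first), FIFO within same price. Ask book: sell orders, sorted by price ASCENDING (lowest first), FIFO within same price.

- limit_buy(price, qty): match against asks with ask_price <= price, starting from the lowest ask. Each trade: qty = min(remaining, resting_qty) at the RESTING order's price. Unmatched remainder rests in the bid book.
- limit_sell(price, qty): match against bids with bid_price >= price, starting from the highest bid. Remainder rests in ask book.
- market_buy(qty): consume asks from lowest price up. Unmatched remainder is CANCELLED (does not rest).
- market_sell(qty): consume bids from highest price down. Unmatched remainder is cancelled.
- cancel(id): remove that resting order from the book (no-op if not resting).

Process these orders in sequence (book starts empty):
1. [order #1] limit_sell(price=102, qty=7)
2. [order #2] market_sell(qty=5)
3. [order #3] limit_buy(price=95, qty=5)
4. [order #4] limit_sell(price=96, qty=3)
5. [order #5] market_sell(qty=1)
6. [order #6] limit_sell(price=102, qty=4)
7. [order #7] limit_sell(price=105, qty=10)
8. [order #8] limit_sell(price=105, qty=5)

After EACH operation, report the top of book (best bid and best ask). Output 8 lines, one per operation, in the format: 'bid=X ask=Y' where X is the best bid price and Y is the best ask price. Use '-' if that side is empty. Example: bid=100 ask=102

After op 1 [order #1] limit_sell(price=102, qty=7): fills=none; bids=[-] asks=[#1:7@102]
After op 2 [order #2] market_sell(qty=5): fills=none; bids=[-] asks=[#1:7@102]
After op 3 [order #3] limit_buy(price=95, qty=5): fills=none; bids=[#3:5@95] asks=[#1:7@102]
After op 4 [order #4] limit_sell(price=96, qty=3): fills=none; bids=[#3:5@95] asks=[#4:3@96 #1:7@102]
After op 5 [order #5] market_sell(qty=1): fills=#3x#5:1@95; bids=[#3:4@95] asks=[#4:3@96 #1:7@102]
After op 6 [order #6] limit_sell(price=102, qty=4): fills=none; bids=[#3:4@95] asks=[#4:3@96 #1:7@102 #6:4@102]
After op 7 [order #7] limit_sell(price=105, qty=10): fills=none; bids=[#3:4@95] asks=[#4:3@96 #1:7@102 #6:4@102 #7:10@105]
After op 8 [order #8] limit_sell(price=105, qty=5): fills=none; bids=[#3:4@95] asks=[#4:3@96 #1:7@102 #6:4@102 #7:10@105 #8:5@105]

Answer: bid=- ask=102
bid=- ask=102
bid=95 ask=102
bid=95 ask=96
bid=95 ask=96
bid=95 ask=96
bid=95 ask=96
bid=95 ask=96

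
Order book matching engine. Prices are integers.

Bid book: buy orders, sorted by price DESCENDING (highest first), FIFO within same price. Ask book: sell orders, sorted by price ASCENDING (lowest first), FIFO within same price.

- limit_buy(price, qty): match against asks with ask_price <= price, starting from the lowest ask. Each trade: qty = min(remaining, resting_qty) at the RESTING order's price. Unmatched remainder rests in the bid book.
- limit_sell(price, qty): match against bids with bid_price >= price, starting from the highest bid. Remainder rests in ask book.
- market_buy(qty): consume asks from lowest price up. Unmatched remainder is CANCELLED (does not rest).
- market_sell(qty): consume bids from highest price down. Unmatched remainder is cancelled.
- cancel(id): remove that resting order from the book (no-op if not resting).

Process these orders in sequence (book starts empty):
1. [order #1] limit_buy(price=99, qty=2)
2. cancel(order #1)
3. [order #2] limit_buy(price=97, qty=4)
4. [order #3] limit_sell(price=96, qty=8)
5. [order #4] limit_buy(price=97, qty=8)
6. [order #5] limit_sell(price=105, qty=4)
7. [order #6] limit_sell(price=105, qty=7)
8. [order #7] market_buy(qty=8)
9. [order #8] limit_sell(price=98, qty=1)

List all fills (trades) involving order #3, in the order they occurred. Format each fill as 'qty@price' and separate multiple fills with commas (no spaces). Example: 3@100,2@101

Answer: 4@97,4@96

Derivation:
After op 1 [order #1] limit_buy(price=99, qty=2): fills=none; bids=[#1:2@99] asks=[-]
After op 2 cancel(order #1): fills=none; bids=[-] asks=[-]
After op 3 [order #2] limit_buy(price=97, qty=4): fills=none; bids=[#2:4@97] asks=[-]
After op 4 [order #3] limit_sell(price=96, qty=8): fills=#2x#3:4@97; bids=[-] asks=[#3:4@96]
After op 5 [order #4] limit_buy(price=97, qty=8): fills=#4x#3:4@96; bids=[#4:4@97] asks=[-]
After op 6 [order #5] limit_sell(price=105, qty=4): fills=none; bids=[#4:4@97] asks=[#5:4@105]
After op 7 [order #6] limit_sell(price=105, qty=7): fills=none; bids=[#4:4@97] asks=[#5:4@105 #6:7@105]
After op 8 [order #7] market_buy(qty=8): fills=#7x#5:4@105 #7x#6:4@105; bids=[#4:4@97] asks=[#6:3@105]
After op 9 [order #8] limit_sell(price=98, qty=1): fills=none; bids=[#4:4@97] asks=[#8:1@98 #6:3@105]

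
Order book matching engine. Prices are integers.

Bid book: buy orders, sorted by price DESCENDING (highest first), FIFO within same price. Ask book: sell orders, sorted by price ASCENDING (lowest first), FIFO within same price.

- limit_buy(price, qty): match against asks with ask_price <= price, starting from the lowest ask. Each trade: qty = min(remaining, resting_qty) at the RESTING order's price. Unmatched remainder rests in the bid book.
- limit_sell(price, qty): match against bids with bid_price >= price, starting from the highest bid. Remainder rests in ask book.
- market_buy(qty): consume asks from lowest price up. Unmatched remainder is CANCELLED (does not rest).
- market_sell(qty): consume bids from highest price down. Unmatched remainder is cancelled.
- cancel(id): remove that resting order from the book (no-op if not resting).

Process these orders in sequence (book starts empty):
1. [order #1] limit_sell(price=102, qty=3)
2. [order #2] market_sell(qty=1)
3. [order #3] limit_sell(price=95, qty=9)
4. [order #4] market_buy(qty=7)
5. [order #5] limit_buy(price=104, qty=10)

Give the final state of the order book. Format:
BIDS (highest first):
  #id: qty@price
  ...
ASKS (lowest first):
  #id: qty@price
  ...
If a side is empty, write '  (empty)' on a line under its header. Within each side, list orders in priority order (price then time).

Answer: BIDS (highest first):
  #5: 5@104
ASKS (lowest first):
  (empty)

Derivation:
After op 1 [order #1] limit_sell(price=102, qty=3): fills=none; bids=[-] asks=[#1:3@102]
After op 2 [order #2] market_sell(qty=1): fills=none; bids=[-] asks=[#1:3@102]
After op 3 [order #3] limit_sell(price=95, qty=9): fills=none; bids=[-] asks=[#3:9@95 #1:3@102]
After op 4 [order #4] market_buy(qty=7): fills=#4x#3:7@95; bids=[-] asks=[#3:2@95 #1:3@102]
After op 5 [order #5] limit_buy(price=104, qty=10): fills=#5x#3:2@95 #5x#1:3@102; bids=[#5:5@104] asks=[-]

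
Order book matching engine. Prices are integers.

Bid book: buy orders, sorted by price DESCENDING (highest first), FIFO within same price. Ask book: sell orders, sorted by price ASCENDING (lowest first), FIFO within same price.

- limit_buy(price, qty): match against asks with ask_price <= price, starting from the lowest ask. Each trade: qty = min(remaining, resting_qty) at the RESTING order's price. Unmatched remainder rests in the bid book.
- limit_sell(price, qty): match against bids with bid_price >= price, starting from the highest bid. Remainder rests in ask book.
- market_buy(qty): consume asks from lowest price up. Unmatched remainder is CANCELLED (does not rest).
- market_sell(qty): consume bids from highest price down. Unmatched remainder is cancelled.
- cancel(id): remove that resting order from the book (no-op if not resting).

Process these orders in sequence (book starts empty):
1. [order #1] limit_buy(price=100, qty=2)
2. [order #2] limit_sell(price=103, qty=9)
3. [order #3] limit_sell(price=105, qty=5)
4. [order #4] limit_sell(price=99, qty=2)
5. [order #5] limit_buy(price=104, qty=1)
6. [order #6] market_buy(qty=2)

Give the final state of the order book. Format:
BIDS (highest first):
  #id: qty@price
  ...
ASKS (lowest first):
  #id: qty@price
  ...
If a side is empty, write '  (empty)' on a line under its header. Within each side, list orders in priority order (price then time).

After op 1 [order #1] limit_buy(price=100, qty=2): fills=none; bids=[#1:2@100] asks=[-]
After op 2 [order #2] limit_sell(price=103, qty=9): fills=none; bids=[#1:2@100] asks=[#2:9@103]
After op 3 [order #3] limit_sell(price=105, qty=5): fills=none; bids=[#1:2@100] asks=[#2:9@103 #3:5@105]
After op 4 [order #4] limit_sell(price=99, qty=2): fills=#1x#4:2@100; bids=[-] asks=[#2:9@103 #3:5@105]
After op 5 [order #5] limit_buy(price=104, qty=1): fills=#5x#2:1@103; bids=[-] asks=[#2:8@103 #3:5@105]
After op 6 [order #6] market_buy(qty=2): fills=#6x#2:2@103; bids=[-] asks=[#2:6@103 #3:5@105]

Answer: BIDS (highest first):
  (empty)
ASKS (lowest first):
  #2: 6@103
  #3: 5@105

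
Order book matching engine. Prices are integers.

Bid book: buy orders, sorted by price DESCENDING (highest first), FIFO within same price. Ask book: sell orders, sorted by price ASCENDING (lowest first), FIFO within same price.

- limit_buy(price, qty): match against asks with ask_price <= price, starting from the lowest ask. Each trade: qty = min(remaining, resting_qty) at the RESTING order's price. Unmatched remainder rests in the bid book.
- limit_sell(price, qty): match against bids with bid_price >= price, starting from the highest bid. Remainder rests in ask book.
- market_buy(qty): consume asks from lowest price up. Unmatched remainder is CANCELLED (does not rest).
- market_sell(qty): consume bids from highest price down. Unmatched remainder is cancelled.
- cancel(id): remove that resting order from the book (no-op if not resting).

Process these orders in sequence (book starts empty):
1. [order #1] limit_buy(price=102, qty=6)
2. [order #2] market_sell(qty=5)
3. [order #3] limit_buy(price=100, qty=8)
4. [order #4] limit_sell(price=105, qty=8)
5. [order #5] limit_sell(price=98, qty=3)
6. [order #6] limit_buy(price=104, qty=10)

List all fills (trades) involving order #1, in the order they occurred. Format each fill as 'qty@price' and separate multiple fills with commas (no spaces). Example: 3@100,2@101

After op 1 [order #1] limit_buy(price=102, qty=6): fills=none; bids=[#1:6@102] asks=[-]
After op 2 [order #2] market_sell(qty=5): fills=#1x#2:5@102; bids=[#1:1@102] asks=[-]
After op 3 [order #3] limit_buy(price=100, qty=8): fills=none; bids=[#1:1@102 #3:8@100] asks=[-]
After op 4 [order #4] limit_sell(price=105, qty=8): fills=none; bids=[#1:1@102 #3:8@100] asks=[#4:8@105]
After op 5 [order #5] limit_sell(price=98, qty=3): fills=#1x#5:1@102 #3x#5:2@100; bids=[#3:6@100] asks=[#4:8@105]
After op 6 [order #6] limit_buy(price=104, qty=10): fills=none; bids=[#6:10@104 #3:6@100] asks=[#4:8@105]

Answer: 5@102,1@102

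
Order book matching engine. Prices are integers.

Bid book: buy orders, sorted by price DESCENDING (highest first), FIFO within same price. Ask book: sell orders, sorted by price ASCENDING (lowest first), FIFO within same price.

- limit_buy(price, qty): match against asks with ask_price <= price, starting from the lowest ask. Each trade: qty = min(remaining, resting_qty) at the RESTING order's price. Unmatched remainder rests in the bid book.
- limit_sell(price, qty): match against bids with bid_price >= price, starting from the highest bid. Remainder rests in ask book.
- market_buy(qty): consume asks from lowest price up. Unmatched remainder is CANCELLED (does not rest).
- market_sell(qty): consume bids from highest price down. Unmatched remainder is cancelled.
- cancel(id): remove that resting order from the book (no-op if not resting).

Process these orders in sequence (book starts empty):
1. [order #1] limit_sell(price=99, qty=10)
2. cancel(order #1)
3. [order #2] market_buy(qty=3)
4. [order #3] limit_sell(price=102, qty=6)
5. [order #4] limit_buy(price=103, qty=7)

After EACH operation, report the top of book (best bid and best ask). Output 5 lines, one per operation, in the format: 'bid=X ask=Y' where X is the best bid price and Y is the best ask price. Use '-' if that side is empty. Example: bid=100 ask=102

After op 1 [order #1] limit_sell(price=99, qty=10): fills=none; bids=[-] asks=[#1:10@99]
After op 2 cancel(order #1): fills=none; bids=[-] asks=[-]
After op 3 [order #2] market_buy(qty=3): fills=none; bids=[-] asks=[-]
After op 4 [order #3] limit_sell(price=102, qty=6): fills=none; bids=[-] asks=[#3:6@102]
After op 5 [order #4] limit_buy(price=103, qty=7): fills=#4x#3:6@102; bids=[#4:1@103] asks=[-]

Answer: bid=- ask=99
bid=- ask=-
bid=- ask=-
bid=- ask=102
bid=103 ask=-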